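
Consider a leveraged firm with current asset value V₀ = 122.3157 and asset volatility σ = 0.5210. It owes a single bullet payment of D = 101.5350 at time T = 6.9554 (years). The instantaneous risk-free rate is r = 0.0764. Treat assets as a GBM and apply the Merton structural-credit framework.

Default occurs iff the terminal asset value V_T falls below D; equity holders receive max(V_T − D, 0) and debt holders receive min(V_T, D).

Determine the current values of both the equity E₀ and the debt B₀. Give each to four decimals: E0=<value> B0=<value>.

E0=82.5247 B0=39.7910

d₁ = [ln(V₀/D) + (r + σ²/2)T] / (σ√T)
   = [ln(122.3157/101.5350) + (0.0764 + 0.5·0.5210²)·6.9554] / (0.5210·√6.9554)
   = [0.186202 + 1.475383] / 1.374038 = 1.209271
d₂ = d₁ − σ√T = 1.209271 − 1.374038 = -0.164767
N(d₁) = 0.886721,  N(d₂) = 0.434564,  e^(−rT) = 0.587786
E₀ = V₀·N(d₁) − D·e^(−rT)·N(d₂)
   = 122.3157·0.886721 − 101.5350·0.587786·0.434564 = 82.524731
B₀ = V₀ − E₀ = 122.3157 − 82.524731 = 39.790969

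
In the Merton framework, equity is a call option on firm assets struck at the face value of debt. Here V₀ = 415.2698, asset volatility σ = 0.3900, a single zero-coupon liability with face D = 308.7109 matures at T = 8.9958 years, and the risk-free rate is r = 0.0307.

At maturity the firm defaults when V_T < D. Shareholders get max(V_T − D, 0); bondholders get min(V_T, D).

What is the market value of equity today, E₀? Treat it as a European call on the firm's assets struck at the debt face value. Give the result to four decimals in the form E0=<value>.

E0=248.3699

d₁ = [ln(V₀/D) + (r + σ²/2)T] / (σ√T)
   = [ln(415.2698/308.7109) + (0.0307 + 0.5·0.3900²)·8.9958] / (0.3900·√8.9958)
   = [0.296523 + 0.960302] / 1.169727 = 1.074460
d₂ = d₁ − σ√T = 1.074460 − 1.169727 = -0.095267
N(d₁) = 0.858692,  N(d₂) = 0.462051,  e^(−rT) = 0.758683
E₀ = V₀·N(d₁) − D·e^(−rT)·N(d₂)
   = 415.2698·0.858692 − 308.7109·0.758683·0.462051 = 248.369947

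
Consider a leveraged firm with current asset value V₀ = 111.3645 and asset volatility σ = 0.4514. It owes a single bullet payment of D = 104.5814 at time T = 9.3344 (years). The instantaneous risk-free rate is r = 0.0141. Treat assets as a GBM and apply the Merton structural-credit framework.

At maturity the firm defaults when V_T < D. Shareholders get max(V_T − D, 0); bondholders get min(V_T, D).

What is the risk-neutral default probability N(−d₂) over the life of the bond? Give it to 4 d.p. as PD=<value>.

d₁ = [ln(V₀/D) + (r + σ²/2)T] / (σ√T)
   = [ln(111.3645/104.5814) + (0.0141 + 0.5·0.4514²)·9.3344] / (0.4514·√9.3344)
   = [0.062843 + 1.082613] / 1.379129 = 0.830565
d₂ = d₁ − σ√T = 0.830565 − 1.379129 = -0.548564
risk-neutral PD = N(−d₂) = N(0.548564) = 0.708348

PD=0.7083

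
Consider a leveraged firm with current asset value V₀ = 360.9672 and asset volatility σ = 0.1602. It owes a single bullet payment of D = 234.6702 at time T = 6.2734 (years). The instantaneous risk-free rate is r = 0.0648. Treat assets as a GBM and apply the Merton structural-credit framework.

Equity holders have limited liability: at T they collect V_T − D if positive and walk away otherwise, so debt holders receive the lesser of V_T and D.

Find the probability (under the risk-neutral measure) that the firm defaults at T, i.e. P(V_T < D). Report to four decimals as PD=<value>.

d₁ = [ln(V₀/D) + (r + σ²/2)T] / (σ√T)
   = [ln(360.9672/234.6702) + (0.0648 + 0.5·0.1602²)·6.2734] / (0.1602·√6.2734)
   = [0.430606 + 0.487017] / 0.401249 = 2.286916
d₂ = d₁ − σ√T = 2.286916 − 0.401249 = 1.885667
risk-neutral PD = N(−d₂) = N(-1.885667) = 0.029670

PD=0.0297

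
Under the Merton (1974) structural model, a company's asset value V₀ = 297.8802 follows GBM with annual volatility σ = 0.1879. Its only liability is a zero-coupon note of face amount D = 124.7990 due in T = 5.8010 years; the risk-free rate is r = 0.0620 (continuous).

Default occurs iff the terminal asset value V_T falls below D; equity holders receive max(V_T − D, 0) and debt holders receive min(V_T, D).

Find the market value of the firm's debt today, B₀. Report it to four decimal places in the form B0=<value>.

d₁ = [ln(V₀/D) + (r + σ²/2)T] / (σ√T)
   = [ln(297.8802/124.7990) + (0.0620 + 0.5·0.1879²)·5.8010] / (0.1879·√5.8010)
   = [0.869987 + 0.462068] / 0.452562 = 2.943364
d₂ = d₁ − σ√T = 2.943364 − 0.452562 = 2.490802
N(d₁) = 0.998377,  N(d₂) = 0.993627,  e^(−rT) = 0.697912
E₀ = V₀·N(d₁) − D·e^(−rT)·N(d₂)
   = 297.8802·0.998377 − 124.7990·0.697912·0.993627 = 210.852959
B₀ = V₀ − E₀ = 297.8802 − 210.852959 = 87.027241

B0=87.0272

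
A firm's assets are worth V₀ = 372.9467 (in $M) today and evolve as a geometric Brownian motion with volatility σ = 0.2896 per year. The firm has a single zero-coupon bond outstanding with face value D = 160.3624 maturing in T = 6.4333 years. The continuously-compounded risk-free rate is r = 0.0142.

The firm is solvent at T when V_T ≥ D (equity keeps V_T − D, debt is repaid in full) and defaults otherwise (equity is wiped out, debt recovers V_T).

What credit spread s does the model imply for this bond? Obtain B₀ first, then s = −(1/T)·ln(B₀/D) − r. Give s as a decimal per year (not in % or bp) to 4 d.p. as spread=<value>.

d₁ = [ln(V₀/D) + (r + σ²/2)T] / (σ√T)
   = [ln(372.9467/160.3624) + (0.0142 + 0.5·0.2896²)·6.4333] / (0.2896·√6.4333)
   = [0.843999 + 0.361127] / 0.734540 = 1.640655
d₂ = d₁ − σ√T = 1.640655 − 0.734540 = 0.906115
N(d₁) = 0.949565,  N(d₂) = 0.817562,  e^(−rT) = 0.912696
E₀ = V₀·N(d₁) − D·e^(−rT)·N(d₂)
   = 372.9467·0.949565 − 160.3624·0.912696·0.817562 = 234.477181
B₀ = V₀ − E₀ = 372.9467 − 234.477181 = 138.469519
spread = −(1/T)·ln(B₀/D) − r = −(1/6.4333)·ln(138.469519/160.3624) − 0.0142 = 0.00861660

spread=0.0086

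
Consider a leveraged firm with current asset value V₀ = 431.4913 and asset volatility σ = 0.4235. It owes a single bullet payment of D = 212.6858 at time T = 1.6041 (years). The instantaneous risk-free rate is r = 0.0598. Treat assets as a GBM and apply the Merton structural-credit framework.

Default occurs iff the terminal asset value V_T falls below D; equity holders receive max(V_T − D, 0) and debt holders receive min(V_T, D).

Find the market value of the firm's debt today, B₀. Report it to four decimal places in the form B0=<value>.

B0=188.7864

d₁ = [ln(V₀/D) + (r + σ²/2)T] / (σ√T)
   = [ln(431.4913/212.6858) + (0.0598 + 0.5·0.4235²)·1.6041] / (0.4235·√1.6041)
   = [0.707431 + 0.239775] / 0.536376 = 1.765937
d₂ = d₁ − σ√T = 1.765937 − 0.536376 = 1.229562
N(d₁) = 0.961297,  N(d₂) = 0.890569,  e^(−rT) = 0.908532
E₀ = V₀·N(d₁) − D·e^(−rT)·N(d₂)
   = 431.4913·0.961297 − 212.6858·0.908532·0.890569 = 242.704850
B₀ = V₀ − E₀ = 431.4913 − 242.704850 = 188.786450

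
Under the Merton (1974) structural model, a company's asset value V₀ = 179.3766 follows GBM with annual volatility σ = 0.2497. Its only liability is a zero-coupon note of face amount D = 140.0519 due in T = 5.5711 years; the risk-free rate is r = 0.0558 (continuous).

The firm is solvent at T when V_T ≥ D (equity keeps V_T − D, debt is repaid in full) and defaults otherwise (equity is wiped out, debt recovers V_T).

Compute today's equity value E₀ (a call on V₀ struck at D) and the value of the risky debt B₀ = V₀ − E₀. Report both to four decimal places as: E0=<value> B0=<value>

d₁ = [ln(V₀/D) + (r + σ²/2)T] / (σ√T)
   = [ln(179.3766/140.0519) + (0.0558 + 0.5·0.2497²)·5.5711] / (0.2497·√5.5711)
   = [0.247474 + 0.484547] / 0.589371 = 1.242037
d₂ = d₁ − σ√T = 1.242037 − 0.589371 = 0.652666
N(d₁) = 0.892889,  N(d₂) = 0.743014,  e^(−rT) = 0.732811
E₀ = V₀·N(d₁) − D·e^(−rT)·N(d₂)
   = 179.3766·0.892889 − 140.0519·0.732811·0.743014 = 83.906602
B₀ = V₀ − E₀ = 179.3766 − 83.906602 = 95.469998

E0=83.9066 B0=95.4700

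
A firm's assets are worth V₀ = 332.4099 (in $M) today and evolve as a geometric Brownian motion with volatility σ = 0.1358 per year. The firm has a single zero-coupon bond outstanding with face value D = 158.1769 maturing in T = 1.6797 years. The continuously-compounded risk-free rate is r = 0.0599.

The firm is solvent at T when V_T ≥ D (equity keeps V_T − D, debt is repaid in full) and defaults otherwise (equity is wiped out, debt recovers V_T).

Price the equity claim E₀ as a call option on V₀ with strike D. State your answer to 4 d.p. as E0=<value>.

d₁ = [ln(V₀/D) + (r + σ²/2)T] / (σ√T)
   = [ln(332.4099/158.1769) + (0.0599 + 0.5·0.1358²)·1.6797] / (0.1358·√1.6797)
   = [0.742655 + 0.116102] / 0.176001 = 4.879268
d₂ = d₁ − σ√T = 4.879268 − 0.176001 = 4.703267
N(d₁) = 0.999999,  N(d₂) = 0.999999,  e^(−rT) = 0.904282
E₀ = V₀·N(d₁) − D·e^(−rT)·N(d₂)
   = 332.4099·0.999999 − 158.1769·0.904282·0.999999 = 189.373384

E0=189.3734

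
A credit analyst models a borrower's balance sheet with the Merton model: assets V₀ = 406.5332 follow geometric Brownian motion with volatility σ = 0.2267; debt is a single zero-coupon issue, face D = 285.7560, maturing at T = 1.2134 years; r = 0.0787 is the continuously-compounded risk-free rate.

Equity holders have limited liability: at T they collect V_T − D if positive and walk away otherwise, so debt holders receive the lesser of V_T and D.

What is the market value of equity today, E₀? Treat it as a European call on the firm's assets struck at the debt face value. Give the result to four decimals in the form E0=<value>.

d₁ = [ln(V₀/D) + (r + σ²/2)T] / (σ√T)
   = [ln(406.5332/285.7560) + (0.0787 + 0.5·0.2267²)·1.2134] / (0.2267·√1.2134)
   = [0.352527 + 0.126675] / 0.249720 = 1.918956
d₂ = d₁ − σ√T = 1.918956 − 0.249720 = 1.669236
N(d₁) = 0.972505,  N(d₂) = 0.952465,  e^(−rT) = 0.908923
E₀ = V₀·N(d₁) − D·e^(−rT)·N(d₂)
   = 406.5332·0.972505 − 285.7560·0.908923·0.952465 = 147.971668

E0=147.9717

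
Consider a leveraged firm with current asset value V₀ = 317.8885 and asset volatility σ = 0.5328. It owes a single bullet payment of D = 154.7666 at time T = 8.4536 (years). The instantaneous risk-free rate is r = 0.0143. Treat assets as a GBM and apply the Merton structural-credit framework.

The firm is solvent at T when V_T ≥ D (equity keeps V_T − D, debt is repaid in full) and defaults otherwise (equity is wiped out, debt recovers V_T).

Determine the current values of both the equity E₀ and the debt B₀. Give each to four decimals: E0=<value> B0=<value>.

d₁ = [ln(V₀/D) + (r + σ²/2)T] / (σ√T)
   = [ln(317.8885/154.7666) + (0.0143 + 0.5·0.5328²)·8.4536] / (0.5328·√8.4536)
   = [0.719783 + 1.320773] / 1.549120 = 1.317235
d₂ = d₁ − σ√T = 1.317235 − 1.549120 = -0.231885
N(d₁) = 0.906120,  N(d₂) = 0.408314,  e^(−rT) = 0.886135
E₀ = V₀·N(d₁) − D·e^(−rT)·N(d₂)
   = 317.8885·0.906120 − 154.7666·0.886135·0.408314 = 232.047367
B₀ = V₀ − E₀ = 317.8885 − 232.047367 = 85.841133

E0=232.0474 B0=85.8411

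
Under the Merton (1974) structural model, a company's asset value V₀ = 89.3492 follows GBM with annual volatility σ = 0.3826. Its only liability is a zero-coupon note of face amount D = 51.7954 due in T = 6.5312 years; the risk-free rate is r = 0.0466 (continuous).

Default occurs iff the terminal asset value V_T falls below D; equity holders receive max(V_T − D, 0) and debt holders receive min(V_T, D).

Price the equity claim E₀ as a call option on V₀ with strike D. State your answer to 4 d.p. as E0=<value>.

E0=56.7946

d₁ = [ln(V₀/D) + (r + σ²/2)T] / (σ√T)
   = [ln(89.3492/51.7954) + (0.0466 + 0.5·0.3826²)·6.5312] / (0.3826·√6.5312)
   = [0.545251 + 0.782381] / 0.977781 = 1.357802
d₂ = d₁ − σ√T = 1.357802 − 0.977781 = 0.380021
N(d₁) = 0.912737,  N(d₂) = 0.648035,  e^(−rT) = 0.737600
E₀ = V₀·N(d₁) − D·e^(−rT)·N(d₂)
   = 89.3492·0.912737 − 51.7954·0.737600·0.648035 = 56.794582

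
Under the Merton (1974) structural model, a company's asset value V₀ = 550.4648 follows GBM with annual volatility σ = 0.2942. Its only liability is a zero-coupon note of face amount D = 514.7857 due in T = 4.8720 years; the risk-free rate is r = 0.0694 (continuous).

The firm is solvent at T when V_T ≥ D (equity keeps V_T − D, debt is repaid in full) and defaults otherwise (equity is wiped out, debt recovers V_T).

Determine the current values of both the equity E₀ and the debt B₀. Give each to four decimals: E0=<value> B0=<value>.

d₁ = [ln(V₀/D) + (r + σ²/2)T] / (σ√T)
   = [ln(550.4648/514.7857) + (0.0694 + 0.5·0.2942²)·4.8720] / (0.2942·√4.8720)
   = [0.067012 + 0.548961] / 0.649376 = 0.948562
d₂ = d₁ − σ√T = 0.948562 − 0.649376 = 0.299186
N(d₁) = 0.828578,  N(d₂) = 0.617601,  e^(−rT) = 0.713112
E₀ = V₀·N(d₁) − D·e^(−rT)·N(d₂)
   = 550.4648·0.828578 − 514.7857·0.713112·0.617601 = 229.381983
B₀ = V₀ − E₀ = 550.4648 − 229.381983 = 321.082817

E0=229.3820 B0=321.0828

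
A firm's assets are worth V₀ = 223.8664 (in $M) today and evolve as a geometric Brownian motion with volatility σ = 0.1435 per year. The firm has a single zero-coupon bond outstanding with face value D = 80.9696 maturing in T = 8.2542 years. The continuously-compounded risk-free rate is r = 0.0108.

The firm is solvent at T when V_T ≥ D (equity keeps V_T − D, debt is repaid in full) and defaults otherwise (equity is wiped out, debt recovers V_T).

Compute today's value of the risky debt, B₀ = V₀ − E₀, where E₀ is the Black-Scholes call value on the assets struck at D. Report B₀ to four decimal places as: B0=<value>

d₁ = [ln(V₀/D) + (r + σ²/2)T] / (σ√T)
   = [ln(223.8664/80.9696) + (0.0108 + 0.5·0.1435²)·8.2542] / (0.1435·√8.2542)
   = [1.016976 + 0.174132] / 0.412277 = 2.889093
d₂ = d₁ − σ√T = 2.889093 − 0.412277 = 2.476816
N(d₁) = 0.998068,  N(d₂) = 0.993372,  e^(−rT) = 0.914713
E₀ = V₀·N(d₁) − D·e^(−rT)·N(d₂)
   = 223.8664·0.998068 − 80.9696·0.914713·0.993372 = 149.860924
B₀ = V₀ − E₀ = 223.8664 − 149.860924 = 74.005476

B0=74.0055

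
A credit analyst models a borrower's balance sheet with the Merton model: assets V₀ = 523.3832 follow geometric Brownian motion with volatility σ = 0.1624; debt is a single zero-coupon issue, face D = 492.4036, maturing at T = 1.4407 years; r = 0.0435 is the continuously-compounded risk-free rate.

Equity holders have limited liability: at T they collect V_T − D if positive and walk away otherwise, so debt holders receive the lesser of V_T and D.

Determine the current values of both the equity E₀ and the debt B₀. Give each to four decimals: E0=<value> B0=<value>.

E0=76.1392 B0=447.2440

d₁ = [ln(V₀/D) + (r + σ²/2)T] / (σ√T)
   = [ln(523.3832/492.4036) + (0.0435 + 0.5·0.1624²)·1.4407] / (0.1624·√1.4407)
   = [0.061015 + 0.081669] / 0.194927 = 0.731985
d₂ = d₁ − σ√T = 0.731985 − 0.194927 = 0.537058
N(d₁) = 0.767911,  N(d₂) = 0.704386,  e^(−rT) = 0.939253
E₀ = V₀·N(d₁) − D·e^(−rT)·N(d₂)
   = 523.3832·0.767911 − 492.4036·0.939253·0.704386 = 76.139180
B₀ = V₀ − E₀ = 523.3832 − 76.139180 = 447.244020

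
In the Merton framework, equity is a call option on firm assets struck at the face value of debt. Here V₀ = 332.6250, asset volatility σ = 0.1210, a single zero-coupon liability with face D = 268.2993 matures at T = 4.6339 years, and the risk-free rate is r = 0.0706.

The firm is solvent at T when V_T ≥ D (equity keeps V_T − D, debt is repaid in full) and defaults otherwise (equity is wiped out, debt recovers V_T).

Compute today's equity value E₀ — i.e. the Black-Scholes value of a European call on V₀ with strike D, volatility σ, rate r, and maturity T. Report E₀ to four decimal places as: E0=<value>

E0=139.6356

d₁ = [ln(V₀/D) + (r + σ²/2)T] / (σ√T)
   = [ln(332.6250/268.2993) + (0.0706 + 0.5·0.1210²)·4.6339] / (0.1210·√4.6339)
   = [0.214913 + 0.361076] / 0.260471 = 2.211337
d₂ = d₁ − σ√T = 2.211337 − 0.260471 = 1.950867
N(d₁) = 0.986494,  N(d₂) = 0.974464,  e^(−rT) = 0.720973
E₀ = V₀·N(d₁) − D·e^(−rT)·N(d₂)
   = 332.6250·0.986494 − 268.2993·0.720973·0.974464 = 139.635570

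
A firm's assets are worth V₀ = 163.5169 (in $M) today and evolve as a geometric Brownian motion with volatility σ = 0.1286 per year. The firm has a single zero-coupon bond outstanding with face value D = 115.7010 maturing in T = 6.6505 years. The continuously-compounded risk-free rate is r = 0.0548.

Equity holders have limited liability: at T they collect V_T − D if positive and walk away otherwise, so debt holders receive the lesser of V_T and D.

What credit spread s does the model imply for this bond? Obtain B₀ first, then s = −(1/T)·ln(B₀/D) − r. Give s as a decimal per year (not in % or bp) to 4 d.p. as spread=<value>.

d₁ = [ln(V₀/D) + (r + σ²/2)T] / (σ√T)
   = [ln(163.5169/115.7010) + (0.0548 + 0.5·0.1286²)·6.6505] / (0.1286·√6.6505)
   = [0.345907 + 0.419440] / 0.331641 = 2.307759
d₂ = d₁ − σ√T = 2.307759 − 0.331641 = 1.976118
N(d₁) = 0.989494,  N(d₂) = 0.975929,  e^(−rT) = 0.694580
E₀ = V₀·N(d₁) − D·e^(−rT)·N(d₂)
   = 163.5169·0.989494 − 115.7010·0.694580·0.975929 = 83.369713
B₀ = V₀ − E₀ = 163.5169 − 83.369713 = 80.147187
spread = −(1/T)·ln(B₀/D) − r = −(1/6.6505)·ln(80.147187/115.7010) − 0.0548 = 0.00040555

spread=0.0004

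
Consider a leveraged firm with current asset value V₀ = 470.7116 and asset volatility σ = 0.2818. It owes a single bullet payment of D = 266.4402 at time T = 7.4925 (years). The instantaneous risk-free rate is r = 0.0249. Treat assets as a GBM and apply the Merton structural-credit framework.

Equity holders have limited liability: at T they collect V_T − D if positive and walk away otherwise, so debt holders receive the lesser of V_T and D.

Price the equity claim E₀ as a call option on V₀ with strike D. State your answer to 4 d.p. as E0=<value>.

E0=270.1819

d₁ = [ln(V₀/D) + (r + σ²/2)T] / (σ√T)
   = [ln(470.7116/266.4402) + (0.0249 + 0.5·0.2818²)·7.4925] / (0.2818·√7.4925)
   = [0.569096 + 0.484058] / 0.771355 = 1.365329
d₂ = d₁ − σ√T = 1.365329 − 0.771355 = 0.593974
N(d₁) = 0.913925,  N(d₂) = 0.723735,  e^(−rT) = 0.829806
E₀ = V₀·N(d₁) − D·e^(−rT)·N(d₂)
   = 470.7116·0.913925 − 266.4402·0.829806·0.723735 = 270.181884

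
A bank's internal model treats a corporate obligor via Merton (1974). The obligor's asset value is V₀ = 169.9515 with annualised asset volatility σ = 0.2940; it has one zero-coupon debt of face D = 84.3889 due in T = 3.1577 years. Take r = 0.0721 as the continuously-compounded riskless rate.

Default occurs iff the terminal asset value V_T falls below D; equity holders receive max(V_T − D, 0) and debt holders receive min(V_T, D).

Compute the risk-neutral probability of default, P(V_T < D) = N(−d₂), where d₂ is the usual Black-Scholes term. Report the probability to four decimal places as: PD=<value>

PD=0.0649

d₁ = [ln(V₀/D) + (r + σ²/2)T] / (σ√T)
   = [ln(169.9515/84.3889) + (0.0721 + 0.5·0.2940²)·3.1577] / (0.2940·√3.1577)
   = [0.700077 + 0.364140] / 0.522436 = 2.037030
d₂ = d₁ − σ√T = 2.037030 − 0.522436 = 1.514594
risk-neutral PD = N(−d₂) = N(-1.514594) = 0.064938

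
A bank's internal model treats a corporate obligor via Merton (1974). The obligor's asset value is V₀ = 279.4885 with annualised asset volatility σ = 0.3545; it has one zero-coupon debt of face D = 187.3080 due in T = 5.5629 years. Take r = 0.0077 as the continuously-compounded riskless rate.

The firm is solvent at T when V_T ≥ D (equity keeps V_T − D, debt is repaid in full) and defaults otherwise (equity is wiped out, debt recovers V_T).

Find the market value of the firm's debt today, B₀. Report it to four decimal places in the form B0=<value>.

B0=145.6707

d₁ = [ln(V₀/D) + (r + σ²/2)T] / (σ√T)
   = [ln(279.4885/187.3080) + (0.0077 + 0.5·0.3545²)·5.5629] / (0.3545·√5.5629)
   = [0.400207 + 0.392380] / 0.836117 = 0.947938
d₂ = d₁ − σ√T = 0.947938 − 0.836117 = 0.111821
N(d₁) = 0.828419,  N(d₂) = 0.544517,  e^(−rT) = 0.958070
E₀ = V₀·N(d₁) − D·e^(−rT)·N(d₂)
   = 279.4885·0.828419 − 187.3080·0.958070·0.544517 = 133.817776
B₀ = V₀ − E₀ = 279.4885 − 133.817776 = 145.670724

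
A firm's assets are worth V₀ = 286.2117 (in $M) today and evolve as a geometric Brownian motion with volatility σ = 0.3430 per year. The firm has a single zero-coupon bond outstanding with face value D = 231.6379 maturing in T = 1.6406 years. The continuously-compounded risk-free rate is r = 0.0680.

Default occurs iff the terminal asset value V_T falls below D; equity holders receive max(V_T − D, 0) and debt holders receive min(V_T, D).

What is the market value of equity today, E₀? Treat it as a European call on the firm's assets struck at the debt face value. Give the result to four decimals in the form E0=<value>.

d₁ = [ln(V₀/D) + (r + σ²/2)T] / (σ√T)
   = [ln(286.2117/231.6379) + (0.0680 + 0.5·0.3430²)·1.6406] / (0.3430·√1.6406)
   = [0.211556 + 0.208068] / 0.439335 = 0.955137
d₂ = d₁ − σ√T = 0.955137 − 0.439335 = 0.515802
N(d₁) = 0.830246,  N(d₂) = 0.697004,  e^(−rT) = 0.894437
E₀ = V₀·N(d₁) − D·e^(−rT)·N(d₂)
   = 286.2117·0.830246 − 231.6379·0.894437·0.697004 = 93.216979

E0=93.2170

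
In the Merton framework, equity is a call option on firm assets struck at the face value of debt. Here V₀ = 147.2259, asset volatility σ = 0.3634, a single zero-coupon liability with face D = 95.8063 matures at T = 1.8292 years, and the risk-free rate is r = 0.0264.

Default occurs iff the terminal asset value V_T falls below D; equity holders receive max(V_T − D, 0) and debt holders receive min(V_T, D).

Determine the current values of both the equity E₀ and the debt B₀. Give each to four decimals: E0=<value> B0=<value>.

E0=60.8442 B0=86.3817

d₁ = [ln(V₀/D) + (r + σ²/2)T] / (σ√T)
   = [ln(147.2259/95.8063) + (0.0264 + 0.5·0.3634²)·1.8292] / (0.3634·√1.8292)
   = [0.429640 + 0.169073] / 0.491491 = 1.218155
d₂ = d₁ − σ√T = 1.218155 − 0.491491 = 0.726664
N(d₁) = 0.888418,  N(d₂) = 0.766284,  e^(−rT) = 0.952857
E₀ = V₀·N(d₁) − D·e^(−rT)·N(d₂)
   = 147.2259·0.888418 − 95.8063·0.952857·0.766284 = 60.844242
B₀ = V₀ − E₀ = 147.2259 − 60.844242 = 86.381658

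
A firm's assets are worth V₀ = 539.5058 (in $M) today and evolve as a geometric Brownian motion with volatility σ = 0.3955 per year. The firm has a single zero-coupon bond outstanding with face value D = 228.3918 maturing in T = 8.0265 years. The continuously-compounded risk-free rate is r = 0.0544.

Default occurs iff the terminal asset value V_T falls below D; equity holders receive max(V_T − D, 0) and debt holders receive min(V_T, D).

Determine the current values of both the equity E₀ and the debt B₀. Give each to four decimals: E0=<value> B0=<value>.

E0=409.3735 B0=130.1323

d₁ = [ln(V₀/D) + (r + σ²/2)T] / (σ√T)
   = [ln(539.5058/228.3918) + (0.0544 + 0.5·0.3955²)·8.0265] / (0.3955·√8.0265)
   = [0.859591 + 1.064395] / 1.120494 = 1.717087
d₂ = d₁ − σ√T = 1.717087 − 1.120494 = 0.596593
N(d₁) = 0.957018,  N(d₂) = 0.724610,  e^(−rT) = 0.646203
E₀ = V₀·N(d₁) − D·e^(−rT)·N(d₂)
   = 539.5058·0.957018 − 228.3918·0.646203·0.724610 = 409.373549
B₀ = V₀ − E₀ = 539.5058 − 409.373549 = 130.132251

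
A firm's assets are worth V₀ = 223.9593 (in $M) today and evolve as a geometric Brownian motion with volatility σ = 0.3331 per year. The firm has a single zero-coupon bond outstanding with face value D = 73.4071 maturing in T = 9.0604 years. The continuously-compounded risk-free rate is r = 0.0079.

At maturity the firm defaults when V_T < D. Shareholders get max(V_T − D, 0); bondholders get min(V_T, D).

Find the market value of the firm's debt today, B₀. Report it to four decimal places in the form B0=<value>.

d₁ = [ln(V₀/D) + (r + σ²/2)T] / (σ√T)
   = [ln(223.9593/73.4071) + (0.0079 + 0.5·0.3331²)·9.0604] / (0.3331·√9.0604)
   = [1.115444 + 0.574228] / 1.002648 = 1.685210
d₂ = d₁ − σ√T = 1.685210 − 1.002648 = 0.682563
N(d₁) = 0.954026,  N(d₂) = 0.752558,  e^(−rT) = 0.930924
E₀ = V₀·N(d₁) − D·e^(−rT)·N(d₂)
   = 223.9593·0.954026 − 73.4071·0.930924·0.752558 = 162.235815
B₀ = V₀ − E₀ = 223.9593 − 162.235815 = 61.723485

B0=61.7235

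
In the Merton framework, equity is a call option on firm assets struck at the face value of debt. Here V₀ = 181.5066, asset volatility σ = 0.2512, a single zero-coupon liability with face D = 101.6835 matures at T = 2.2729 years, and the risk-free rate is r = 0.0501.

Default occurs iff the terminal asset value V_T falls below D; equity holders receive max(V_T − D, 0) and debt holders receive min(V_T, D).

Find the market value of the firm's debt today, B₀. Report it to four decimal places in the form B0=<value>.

B0=90.1062

d₁ = [ln(V₀/D) + (r + σ²/2)T] / (σ√T)
   = [ln(181.5066/101.6835) + (0.0501 + 0.5·0.2512²)·2.2729] / (0.2512·√2.2729)
   = [0.579427 + 0.185584] / 0.378713 = 2.020030
d₂ = d₁ − σ√T = 2.020030 − 0.378713 = 1.641317
N(d₁) = 0.978310,  N(d₂) = 0.949634,  e^(−rT) = 0.892372
E₀ = V₀·N(d₁) − D·e^(−rT)·N(d₂)
   = 181.5066·0.978310 − 101.6835·0.892372·0.949634 = 91.400363
B₀ = V₀ − E₀ = 181.5066 − 91.400363 = 90.106237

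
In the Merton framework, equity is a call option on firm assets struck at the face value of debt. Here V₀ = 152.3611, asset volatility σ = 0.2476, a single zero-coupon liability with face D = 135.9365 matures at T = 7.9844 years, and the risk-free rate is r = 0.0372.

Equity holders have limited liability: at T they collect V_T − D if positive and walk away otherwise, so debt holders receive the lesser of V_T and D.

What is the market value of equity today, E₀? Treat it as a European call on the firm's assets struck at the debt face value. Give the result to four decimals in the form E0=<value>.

E0=65.8145

d₁ = [ln(V₀/D) + (r + σ²/2)T] / (σ√T)
   = [ln(152.3611/135.9365) + (0.0372 + 0.5·0.2476²)·7.9844] / (0.2476·√7.9844)
   = [0.114065 + 0.541765] / 0.699635 = 0.937388
d₂ = d₁ − σ√T = 0.937388 − 0.699635 = 0.237753
N(d₁) = 0.825721,  N(d₂) = 0.593964,  e^(−rT) = 0.743029
E₀ = V₀·N(d₁) − D·e^(−rT)·N(d₂)
   = 152.3611·0.825721 − 135.9365·0.743029·0.593964 = 65.814509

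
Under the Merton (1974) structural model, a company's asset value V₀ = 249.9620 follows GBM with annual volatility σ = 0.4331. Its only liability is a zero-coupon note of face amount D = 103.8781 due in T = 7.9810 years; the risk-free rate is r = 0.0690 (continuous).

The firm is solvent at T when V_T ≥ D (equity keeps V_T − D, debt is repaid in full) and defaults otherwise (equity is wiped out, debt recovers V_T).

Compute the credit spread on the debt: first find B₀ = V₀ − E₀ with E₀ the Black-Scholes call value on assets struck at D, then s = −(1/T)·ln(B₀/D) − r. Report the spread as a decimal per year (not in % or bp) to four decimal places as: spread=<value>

spread=0.0178

d₁ = [ln(V₀/D) + (r + σ²/2)T] / (σ√T)
   = [ln(249.9620/103.8781) + (0.0690 + 0.5·0.4331²)·7.9810] / (0.4331·√7.9810)
   = [0.878091 + 1.299209] / 1.223536 = 1.779514
d₂ = d₁ − σ√T = 1.779514 − 1.223536 = 0.555978
N(d₁) = 0.962422,  N(d₂) = 0.710887,  e^(−rT) = 0.576552
E₀ = V₀·N(d₁) − D·e^(−rT)·N(d₂)
   = 249.9620·0.962422 − 103.8781·0.576552·0.710887 = 197.993134
B₀ = V₀ − E₀ = 249.9620 − 197.993134 = 51.968866
spread = −(1/T)·ln(B₀/D) − r = −(1/7.9810)·ln(51.968866/103.8781) − 0.0690 = 0.01777776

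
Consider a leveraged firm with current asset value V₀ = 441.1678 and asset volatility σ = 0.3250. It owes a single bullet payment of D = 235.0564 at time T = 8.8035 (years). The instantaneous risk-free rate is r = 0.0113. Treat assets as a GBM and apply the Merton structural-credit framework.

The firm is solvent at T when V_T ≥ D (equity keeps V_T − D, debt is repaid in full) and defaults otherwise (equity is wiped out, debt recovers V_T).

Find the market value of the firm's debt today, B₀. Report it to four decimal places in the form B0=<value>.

d₁ = [ln(V₀/D) + (r + σ²/2)T] / (σ√T)
   = [ln(441.1678/235.0564) + (0.0113 + 0.5·0.3250²)·8.8035] / (0.3250·√8.8035)
   = [0.629600 + 0.564414] / 0.964298 = 1.238222
d₂ = d₁ − σ√T = 1.238222 − 0.964298 = 0.273924
N(d₁) = 0.892183,  N(d₂) = 0.607929,  e^(−rT) = 0.905308
E₀ = V₀·N(d₁) − D·e^(−rT)·N(d₂)
   = 441.1678·0.892183 − 235.0564·0.905308·0.607929 = 264.236126
B₀ = V₀ − E₀ = 441.1678 − 264.236126 = 176.931674

B0=176.9317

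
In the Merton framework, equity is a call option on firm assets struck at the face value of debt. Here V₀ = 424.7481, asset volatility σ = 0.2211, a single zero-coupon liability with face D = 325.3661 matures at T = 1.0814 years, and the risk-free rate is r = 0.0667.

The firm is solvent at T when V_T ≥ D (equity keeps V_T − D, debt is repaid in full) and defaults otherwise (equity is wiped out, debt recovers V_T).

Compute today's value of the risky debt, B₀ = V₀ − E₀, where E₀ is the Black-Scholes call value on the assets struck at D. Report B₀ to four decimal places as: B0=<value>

B0=300.1673

d₁ = [ln(V₀/D) + (r + σ²/2)T] / (σ√T)
   = [ln(424.7481/325.3661) + (0.0667 + 0.5·0.2211²)·1.0814] / (0.2211·√1.0814)
   = [0.266545 + 0.098562] / 0.229923 = 1.587955
d₂ = d₁ − σ√T = 1.587955 − 0.229923 = 1.358032
N(d₁) = 0.943852,  N(d₂) = 0.912773,  e^(−rT) = 0.930411
E₀ = V₀·N(d₁) − D·e^(−rT)·N(d₂)
   = 424.7481·0.943852 − 325.3661·0.930411·0.912773 = 124.580821
B₀ = V₀ − E₀ = 424.7481 − 124.580821 = 300.167279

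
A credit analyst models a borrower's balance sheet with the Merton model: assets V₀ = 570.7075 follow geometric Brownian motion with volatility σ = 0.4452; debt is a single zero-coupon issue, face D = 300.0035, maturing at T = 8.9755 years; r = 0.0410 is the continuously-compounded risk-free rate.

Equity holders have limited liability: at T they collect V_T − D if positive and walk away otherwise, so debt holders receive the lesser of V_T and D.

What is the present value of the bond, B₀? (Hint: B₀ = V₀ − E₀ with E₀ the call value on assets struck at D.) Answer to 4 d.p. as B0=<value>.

B0=155.3543

d₁ = [ln(V₀/D) + (r + σ²/2)T] / (σ√T)
   = [ln(570.7075/300.0035) + (0.0410 + 0.5·0.4452²)·8.9755] / (0.4452·√8.9755)
   = [0.643083 + 1.257481] / 1.333781 = 1.424945
d₂ = d₁ − σ√T = 1.424945 − 1.333781 = 0.091164
N(d₁) = 0.922913,  N(d₂) = 0.536319,  e^(−rT) = 0.692120
E₀ = V₀·N(d₁) − D·e^(−rT)·N(d₂)
   = 570.7075·0.922913 − 300.0035·0.692120·0.536319 = 415.353167
B₀ = V₀ − E₀ = 570.7075 − 415.353167 = 155.354333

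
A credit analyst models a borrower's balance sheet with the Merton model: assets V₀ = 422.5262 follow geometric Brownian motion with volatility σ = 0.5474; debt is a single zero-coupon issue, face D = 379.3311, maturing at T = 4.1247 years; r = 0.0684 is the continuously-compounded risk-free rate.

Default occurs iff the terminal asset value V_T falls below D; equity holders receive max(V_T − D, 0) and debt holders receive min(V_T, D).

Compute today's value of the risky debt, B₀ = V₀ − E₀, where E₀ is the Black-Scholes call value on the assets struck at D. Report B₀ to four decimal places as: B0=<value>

d₁ = [ln(V₀/D) + (r + σ²/2)T] / (σ√T)
   = [ln(422.5262/379.3311) + (0.0684 + 0.5·0.5474²)·4.1247] / (0.5474·√4.1247)
   = [0.107842 + 0.900106] / 1.111734 = 0.906645
d₂ = d₁ − σ√T = 0.906645 − 1.111734 = -0.205089
N(d₁) = 0.817703,  N(d₂) = 0.418751,  e^(−rT) = 0.754176
E₀ = V₀·N(d₁) − D·e^(−rT)·N(d₂)
   = 422.5262·0.817703 − 379.3311·0.754176·0.418751 = 225.703464
B₀ = V₀ − E₀ = 422.5262 − 225.703464 = 196.822736

B0=196.8227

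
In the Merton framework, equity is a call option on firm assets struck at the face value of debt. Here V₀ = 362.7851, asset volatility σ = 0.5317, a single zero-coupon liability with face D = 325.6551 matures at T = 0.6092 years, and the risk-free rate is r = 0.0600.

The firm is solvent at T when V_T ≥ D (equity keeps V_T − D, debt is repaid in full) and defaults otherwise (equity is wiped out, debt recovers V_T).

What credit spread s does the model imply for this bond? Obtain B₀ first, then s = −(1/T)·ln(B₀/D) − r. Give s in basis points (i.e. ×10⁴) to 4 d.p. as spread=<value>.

d₁ = [ln(V₀/D) + (r + σ²/2)T] / (σ√T)
   = [ln(362.7851/325.6551) + (0.0600 + 0.5·0.5317²)·0.6092] / (0.5317·√0.6092)
   = [0.107972 + 0.122664] / 0.414999 = 0.555751
d₂ = d₁ − σ√T = 0.555751 − 0.414999 = 0.140752
N(d₁) = 0.710809,  N(d₂) = 0.555967,  e^(−rT) = 0.964108
E₀ = V₀·N(d₁) − D·e^(−rT)·N(d₂)
   = 362.7851·0.710809 − 325.6551·0.964108·0.555967 = 83.315896
B₀ = V₀ − E₀ = 362.7851 − 83.315896 = 279.469204
spread = −(1/T)·ln(B₀/D) − r = −(1/0.6092)·ln(279.469204/325.6551) − 0.0600 = 0.19106163
in basis points: 0.19106163 × 10⁴ = 1910.6163 bp

spread=1910.6163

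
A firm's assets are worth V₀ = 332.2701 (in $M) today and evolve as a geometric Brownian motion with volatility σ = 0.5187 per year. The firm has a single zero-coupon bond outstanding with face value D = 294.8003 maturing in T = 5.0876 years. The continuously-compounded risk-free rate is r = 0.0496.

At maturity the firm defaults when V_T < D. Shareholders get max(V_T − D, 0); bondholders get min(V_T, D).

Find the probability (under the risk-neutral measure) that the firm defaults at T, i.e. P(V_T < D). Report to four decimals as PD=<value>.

PD=0.6053

d₁ = [ln(V₀/D) + (r + σ²/2)T] / (σ√T)
   = [ln(332.2701/294.8003) + (0.0496 + 0.5·0.5187²)·5.0876] / (0.5187·√5.0876)
   = [0.119650 + 0.936754] / 1.169965 = 0.902936
d₂ = d₁ − σ√T = 0.902936 − 1.169965 = -0.267028
risk-neutral PD = N(−d₂) = N(0.267028) = 0.605276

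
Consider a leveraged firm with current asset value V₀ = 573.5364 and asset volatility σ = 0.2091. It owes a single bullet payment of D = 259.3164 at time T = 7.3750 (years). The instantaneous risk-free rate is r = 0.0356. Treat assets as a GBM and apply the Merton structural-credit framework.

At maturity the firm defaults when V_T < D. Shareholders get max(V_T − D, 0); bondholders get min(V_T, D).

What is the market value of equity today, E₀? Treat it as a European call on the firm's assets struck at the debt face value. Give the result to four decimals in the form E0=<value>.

d₁ = [ln(V₀/D) + (r + σ²/2)T] / (σ√T)
   = [ln(573.5364/259.3164) + (0.0356 + 0.5·0.2091²)·7.3750] / (0.2091·√7.3750)
   = [0.793772 + 0.423778] / 0.567852 = 2.144134
d₂ = d₁ − σ√T = 2.144134 − 0.567852 = 1.576282
N(d₁) = 0.983989,  N(d₂) = 0.942520,  e^(−rT) = 0.769088
E₀ = V₀·N(d₁) − D·e^(−rT)·N(d₂)
   = 573.5364·0.983989 − 259.3164·0.769088·0.942520 = 376.380081

E0=376.3801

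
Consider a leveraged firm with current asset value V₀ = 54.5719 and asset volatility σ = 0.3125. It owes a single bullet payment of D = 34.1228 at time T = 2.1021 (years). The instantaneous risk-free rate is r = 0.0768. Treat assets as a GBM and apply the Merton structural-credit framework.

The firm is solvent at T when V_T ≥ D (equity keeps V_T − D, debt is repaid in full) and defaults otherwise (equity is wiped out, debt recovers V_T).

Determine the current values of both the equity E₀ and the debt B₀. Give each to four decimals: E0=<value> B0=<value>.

d₁ = [ln(V₀/D) + (r + σ²/2)T] / (σ√T)
   = [ln(54.5719/34.1228) + (0.0768 + 0.5·0.3125²)·2.1021] / (0.3125·√2.1021)
   = [0.469553 + 0.264083] / 0.453082 = 1.619213
d₂ = d₁ − σ√T = 1.619213 − 0.453082 = 1.166131
N(d₁) = 0.947299,  N(d₂) = 0.878219,  e^(−rT) = 0.850916
E₀ = V₀·N(d₁) − D·e^(−rT)·N(d₂)
   = 54.5719·0.947299 − 34.1228·0.850916·0.878219 = 26.196251
B₀ = V₀ − E₀ = 54.5719 − 26.196251 = 28.375649

E0=26.1963 B0=28.3756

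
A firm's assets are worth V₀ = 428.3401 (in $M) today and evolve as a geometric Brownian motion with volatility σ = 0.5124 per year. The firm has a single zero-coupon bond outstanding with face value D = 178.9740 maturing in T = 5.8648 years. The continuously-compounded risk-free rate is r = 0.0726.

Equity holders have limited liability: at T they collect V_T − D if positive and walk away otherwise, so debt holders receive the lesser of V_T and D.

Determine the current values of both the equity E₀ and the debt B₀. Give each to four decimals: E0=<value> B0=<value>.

E0=330.1365 B0=98.2036

d₁ = [ln(V₀/D) + (r + σ²/2)T] / (σ√T)
   = [ln(428.3401/178.9740) + (0.0726 + 0.5·0.5124²)·5.8648] / (0.5124·√5.8648)
   = [0.872677 + 1.195697] / 1.240897 = 1.666838
d₂ = d₁ − σ√T = 1.666838 − 1.240897 = 0.425941
N(d₁) = 0.952227,  N(d₂) = 0.664925,  e^(−rT) = 0.653257
E₀ = V₀·N(d₁) − D·e^(−rT)·N(d₂)
   = 428.3401·0.952227 − 178.9740·0.653257·0.664925 = 330.136526
B₀ = V₀ − E₀ = 428.3401 − 330.136526 = 98.203574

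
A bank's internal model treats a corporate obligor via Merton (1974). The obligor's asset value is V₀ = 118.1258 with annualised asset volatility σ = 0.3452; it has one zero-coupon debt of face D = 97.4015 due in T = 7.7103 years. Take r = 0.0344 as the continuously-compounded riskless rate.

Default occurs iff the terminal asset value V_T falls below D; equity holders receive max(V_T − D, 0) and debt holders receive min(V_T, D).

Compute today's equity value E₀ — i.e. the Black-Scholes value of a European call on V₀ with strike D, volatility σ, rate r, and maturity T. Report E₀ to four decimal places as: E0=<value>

E0=60.8199

d₁ = [ln(V₀/D) + (r + σ²/2)T] / (σ√T)
   = [ln(118.1258/97.4015) + (0.0344 + 0.5·0.3452²)·7.7103] / (0.3452·√7.7103)
   = [0.192909 + 0.724626] / 0.958532 = 0.957229
d₂ = d₁ − σ√T = 0.957229 − 0.958532 = -0.001303
N(d₁) = 0.830774,  N(d₂) = 0.499480,  e^(−rT) = 0.767026
E₀ = V₀·N(d₁) − D·e^(−rT)·N(d₂)
   = 118.1258·0.830774 − 97.4015·0.767026·0.499480 = 60.819934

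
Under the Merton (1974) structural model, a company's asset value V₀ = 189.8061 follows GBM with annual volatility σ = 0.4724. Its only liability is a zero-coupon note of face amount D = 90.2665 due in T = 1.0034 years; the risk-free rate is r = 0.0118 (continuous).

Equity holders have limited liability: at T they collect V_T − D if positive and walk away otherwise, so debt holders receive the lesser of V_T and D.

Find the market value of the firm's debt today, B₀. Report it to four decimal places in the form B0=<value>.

d₁ = [ln(V₀/D) + (r + σ²/2)T] / (σ√T)
   = [ln(189.8061/90.2665) + (0.0118 + 0.5·0.4724²)·1.0034] / (0.4724·√1.0034)
   = [0.743237 + 0.123800] / 0.473202 = 1.832275
d₂ = d₁ − σ√T = 1.832275 − 0.473202 = 1.359073
N(d₁) = 0.966545,  N(d₂) = 0.912938,  e^(−rT) = 0.988230
E₀ = V₀·N(d₁) − D·e^(−rT)·N(d₂)
   = 189.8061·0.966545 − 90.2665·0.988230·0.912938 = 102.018320
B₀ = V₀ − E₀ = 189.8061 − 102.018320 = 87.787780

B0=87.7878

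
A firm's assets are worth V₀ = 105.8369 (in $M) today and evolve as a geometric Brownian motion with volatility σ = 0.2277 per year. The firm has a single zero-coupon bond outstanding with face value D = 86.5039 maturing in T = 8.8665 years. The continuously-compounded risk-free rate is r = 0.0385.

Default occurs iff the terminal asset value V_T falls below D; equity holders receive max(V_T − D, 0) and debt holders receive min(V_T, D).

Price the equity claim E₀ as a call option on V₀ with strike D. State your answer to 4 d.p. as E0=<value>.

d₁ = [ln(V₀/D) + (r + σ²/2)T] / (σ√T)
   = [ln(105.8369/86.5039) + (0.0385 + 0.5·0.2277²)·8.8665] / (0.2277·√8.8665)
   = [0.201710 + 0.571212] / 0.678015 = 1.139978
d₂ = d₁ − σ√T = 1.139978 − 0.678015 = 0.461963
N(d₁) = 0.872852,  N(d₂) = 0.677946,  e^(−rT) = 0.710803
E₀ = V₀·N(d₁) − D·e^(−rT)·N(d₂)
   = 105.8369·0.872852 − 86.5039·0.710803·0.677946 = 50.694957

E0=50.6950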